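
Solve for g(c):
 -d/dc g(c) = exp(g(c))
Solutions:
 g(c) = log(1/(C1 + c))


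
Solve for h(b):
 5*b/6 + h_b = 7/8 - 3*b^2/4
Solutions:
 h(b) = C1 - b^3/4 - 5*b^2/12 + 7*b/8


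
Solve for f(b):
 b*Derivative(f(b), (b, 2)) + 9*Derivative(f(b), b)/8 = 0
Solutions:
 f(b) = C1 + C2/b^(1/8)


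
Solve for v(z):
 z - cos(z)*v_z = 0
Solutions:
 v(z) = C1 + Integral(z/cos(z), z)


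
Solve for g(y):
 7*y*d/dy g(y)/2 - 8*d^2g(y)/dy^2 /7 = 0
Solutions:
 g(y) = C1 + C2*erfi(7*sqrt(2)*y/8)


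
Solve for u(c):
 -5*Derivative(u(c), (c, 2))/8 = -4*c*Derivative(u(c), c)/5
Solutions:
 u(c) = C1 + C2*erfi(4*c/5)


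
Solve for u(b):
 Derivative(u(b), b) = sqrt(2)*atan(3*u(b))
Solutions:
 Integral(1/atan(3*_y), (_y, u(b))) = C1 + sqrt(2)*b


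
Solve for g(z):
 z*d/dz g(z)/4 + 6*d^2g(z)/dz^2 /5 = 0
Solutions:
 g(z) = C1 + C2*erf(sqrt(15)*z/12)


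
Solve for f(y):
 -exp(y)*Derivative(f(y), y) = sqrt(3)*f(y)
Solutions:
 f(y) = C1*exp(sqrt(3)*exp(-y))


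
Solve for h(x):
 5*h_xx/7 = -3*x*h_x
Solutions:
 h(x) = C1 + C2*erf(sqrt(210)*x/10)


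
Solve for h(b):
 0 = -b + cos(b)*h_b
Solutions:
 h(b) = C1 + Integral(b/cos(b), b)


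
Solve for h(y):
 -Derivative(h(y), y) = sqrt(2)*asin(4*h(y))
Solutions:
 Integral(1/asin(4*_y), (_y, h(y))) = C1 - sqrt(2)*y


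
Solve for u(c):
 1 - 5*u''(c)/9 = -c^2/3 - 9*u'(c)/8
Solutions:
 u(c) = C1 + C2*exp(81*c/40) - 8*c^3/81 - 320*c^2/2187 - 183064*c/177147


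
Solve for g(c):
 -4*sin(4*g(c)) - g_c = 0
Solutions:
 g(c) = -acos((-C1 - exp(32*c))/(C1 - exp(32*c)))/4 + pi/2
 g(c) = acos((-C1 - exp(32*c))/(C1 - exp(32*c)))/4


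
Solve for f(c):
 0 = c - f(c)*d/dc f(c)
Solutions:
 f(c) = -sqrt(C1 + c^2)
 f(c) = sqrt(C1 + c^2)


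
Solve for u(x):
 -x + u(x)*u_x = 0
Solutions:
 u(x) = -sqrt(C1 + x^2)
 u(x) = sqrt(C1 + x^2)


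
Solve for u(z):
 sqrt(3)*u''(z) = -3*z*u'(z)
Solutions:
 u(z) = C1 + C2*erf(sqrt(2)*3^(1/4)*z/2)


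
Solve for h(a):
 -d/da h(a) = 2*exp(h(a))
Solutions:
 h(a) = log(1/(C1 + 2*a))


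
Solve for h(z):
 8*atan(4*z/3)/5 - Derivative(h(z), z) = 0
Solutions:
 h(z) = C1 + 8*z*atan(4*z/3)/5 - 3*log(16*z^2 + 9)/5


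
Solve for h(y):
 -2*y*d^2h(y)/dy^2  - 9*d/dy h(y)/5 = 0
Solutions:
 h(y) = C1 + C2*y^(1/10)


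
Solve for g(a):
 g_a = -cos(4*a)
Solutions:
 g(a) = C1 - sin(4*a)/4


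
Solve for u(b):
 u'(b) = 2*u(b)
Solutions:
 u(b) = C1*exp(2*b)


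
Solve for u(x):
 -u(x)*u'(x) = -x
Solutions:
 u(x) = -sqrt(C1 + x^2)
 u(x) = sqrt(C1 + x^2)


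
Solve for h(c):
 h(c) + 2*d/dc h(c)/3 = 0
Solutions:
 h(c) = C1*exp(-3*c/2)


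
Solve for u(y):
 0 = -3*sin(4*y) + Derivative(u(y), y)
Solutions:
 u(y) = C1 - 3*cos(4*y)/4


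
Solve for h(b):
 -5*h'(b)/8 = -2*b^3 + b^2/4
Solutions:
 h(b) = C1 + 4*b^4/5 - 2*b^3/15


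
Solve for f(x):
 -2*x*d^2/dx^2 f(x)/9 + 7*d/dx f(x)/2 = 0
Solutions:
 f(x) = C1 + C2*x^(67/4)


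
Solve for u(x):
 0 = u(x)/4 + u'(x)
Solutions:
 u(x) = C1*exp(-x/4)


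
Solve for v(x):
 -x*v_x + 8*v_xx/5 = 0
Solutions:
 v(x) = C1 + C2*erfi(sqrt(5)*x/4)


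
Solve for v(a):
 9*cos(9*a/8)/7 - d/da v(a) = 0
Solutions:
 v(a) = C1 + 8*sin(9*a/8)/7


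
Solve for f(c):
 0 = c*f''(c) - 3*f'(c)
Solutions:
 f(c) = C1 + C2*c^4


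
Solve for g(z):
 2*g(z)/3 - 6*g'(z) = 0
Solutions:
 g(z) = C1*exp(z/9)


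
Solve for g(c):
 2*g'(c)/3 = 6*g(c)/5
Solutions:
 g(c) = C1*exp(9*c/5)


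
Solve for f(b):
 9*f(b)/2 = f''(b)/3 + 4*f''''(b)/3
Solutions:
 f(b) = C1*exp(-sqrt(2)*b*sqrt(-1 + sqrt(217))/4) + C2*exp(sqrt(2)*b*sqrt(-1 + sqrt(217))/4) + C3*sin(sqrt(2)*b*sqrt(1 + sqrt(217))/4) + C4*cos(sqrt(2)*b*sqrt(1 + sqrt(217))/4)


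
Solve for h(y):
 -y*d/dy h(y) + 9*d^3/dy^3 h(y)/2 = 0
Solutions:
 h(y) = C1 + Integral(C2*airyai(6^(1/3)*y/3) + C3*airybi(6^(1/3)*y/3), y)


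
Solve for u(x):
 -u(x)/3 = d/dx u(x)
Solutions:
 u(x) = C1*exp(-x/3)


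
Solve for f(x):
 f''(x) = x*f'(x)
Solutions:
 f(x) = C1 + C2*erfi(sqrt(2)*x/2)


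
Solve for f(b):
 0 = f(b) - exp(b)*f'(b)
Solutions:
 f(b) = C1*exp(-exp(-b))


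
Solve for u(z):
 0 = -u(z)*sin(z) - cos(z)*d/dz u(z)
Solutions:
 u(z) = C1*cos(z)


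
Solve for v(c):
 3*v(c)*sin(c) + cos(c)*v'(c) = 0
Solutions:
 v(c) = C1*cos(c)^3


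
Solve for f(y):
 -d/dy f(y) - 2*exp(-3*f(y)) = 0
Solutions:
 f(y) = log(C1 - 6*y)/3
 f(y) = log((-3^(1/3) - 3^(5/6)*I)*(C1 - 2*y)^(1/3)/2)
 f(y) = log((-3^(1/3) + 3^(5/6)*I)*(C1 - 2*y)^(1/3)/2)


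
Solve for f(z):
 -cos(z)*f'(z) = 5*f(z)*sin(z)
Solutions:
 f(z) = C1*cos(z)^5


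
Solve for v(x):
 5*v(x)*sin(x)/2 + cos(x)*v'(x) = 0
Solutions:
 v(x) = C1*cos(x)^(5/2)


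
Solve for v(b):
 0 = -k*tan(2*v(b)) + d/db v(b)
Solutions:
 v(b) = -asin(C1*exp(2*b*k))/2 + pi/2
 v(b) = asin(C1*exp(2*b*k))/2


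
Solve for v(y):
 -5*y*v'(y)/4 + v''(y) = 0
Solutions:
 v(y) = C1 + C2*erfi(sqrt(10)*y/4)


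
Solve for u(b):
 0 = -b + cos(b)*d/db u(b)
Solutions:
 u(b) = C1 + Integral(b/cos(b), b)


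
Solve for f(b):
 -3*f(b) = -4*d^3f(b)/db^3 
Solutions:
 f(b) = C3*exp(6^(1/3)*b/2) + (C1*sin(2^(1/3)*3^(5/6)*b/4) + C2*cos(2^(1/3)*3^(5/6)*b/4))*exp(-6^(1/3)*b/4)


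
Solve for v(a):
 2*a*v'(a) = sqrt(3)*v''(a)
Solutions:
 v(a) = C1 + C2*erfi(3^(3/4)*a/3)


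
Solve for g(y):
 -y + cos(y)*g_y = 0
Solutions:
 g(y) = C1 + Integral(y/cos(y), y)


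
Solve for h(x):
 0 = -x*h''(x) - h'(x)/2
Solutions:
 h(x) = C1 + C2*sqrt(x)


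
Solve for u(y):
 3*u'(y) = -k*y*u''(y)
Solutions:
 u(y) = C1 + y^(((re(k) - 3)*re(k) + im(k)^2)/(re(k)^2 + im(k)^2))*(C2*sin(3*log(y)*Abs(im(k))/(re(k)^2 + im(k)^2)) + C3*cos(3*log(y)*im(k)/(re(k)^2 + im(k)^2)))


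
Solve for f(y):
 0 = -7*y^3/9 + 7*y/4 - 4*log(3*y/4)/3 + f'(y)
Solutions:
 f(y) = C1 + 7*y^4/36 - 7*y^2/8 + 4*y*log(y)/3 - 8*y*log(2)/3 - 4*y/3 + 4*y*log(3)/3


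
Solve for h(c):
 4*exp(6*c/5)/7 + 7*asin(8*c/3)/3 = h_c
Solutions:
 h(c) = C1 + 7*c*asin(8*c/3)/3 + 7*sqrt(9 - 64*c^2)/24 + 10*exp(6*c/5)/21


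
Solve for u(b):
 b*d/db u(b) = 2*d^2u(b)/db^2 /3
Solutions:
 u(b) = C1 + C2*erfi(sqrt(3)*b/2)


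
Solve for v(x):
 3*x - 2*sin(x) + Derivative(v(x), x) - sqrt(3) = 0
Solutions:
 v(x) = C1 - 3*x^2/2 + sqrt(3)*x - 2*cos(x)


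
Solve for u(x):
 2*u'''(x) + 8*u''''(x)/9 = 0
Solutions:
 u(x) = C1 + C2*x + C3*x^2 + C4*exp(-9*x/4)


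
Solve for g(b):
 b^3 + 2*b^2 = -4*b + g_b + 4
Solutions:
 g(b) = C1 + b^4/4 + 2*b^3/3 + 2*b^2 - 4*b


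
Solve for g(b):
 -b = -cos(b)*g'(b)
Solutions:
 g(b) = C1 + Integral(b/cos(b), b)


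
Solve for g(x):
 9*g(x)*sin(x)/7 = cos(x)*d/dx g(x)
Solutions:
 g(x) = C1/cos(x)^(9/7)


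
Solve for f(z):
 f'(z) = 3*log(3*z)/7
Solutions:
 f(z) = C1 + 3*z*log(z)/7 - 3*z/7 + 3*z*log(3)/7


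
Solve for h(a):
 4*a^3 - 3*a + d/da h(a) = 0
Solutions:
 h(a) = C1 - a^4 + 3*a^2/2


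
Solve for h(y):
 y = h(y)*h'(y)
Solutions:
 h(y) = -sqrt(C1 + y^2)
 h(y) = sqrt(C1 + y^2)


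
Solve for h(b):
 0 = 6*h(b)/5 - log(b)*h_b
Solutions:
 h(b) = C1*exp(6*li(b)/5)


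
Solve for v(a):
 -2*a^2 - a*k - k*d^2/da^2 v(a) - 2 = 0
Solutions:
 v(a) = C1 + C2*a - a^4/(6*k) - a^3/6 - a^2/k


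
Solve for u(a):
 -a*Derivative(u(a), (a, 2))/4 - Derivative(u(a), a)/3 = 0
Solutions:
 u(a) = C1 + C2/a^(1/3)


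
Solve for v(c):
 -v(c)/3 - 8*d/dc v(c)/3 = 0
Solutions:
 v(c) = C1*exp(-c/8)


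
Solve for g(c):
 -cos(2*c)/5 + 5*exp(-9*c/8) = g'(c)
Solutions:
 g(c) = C1 - sin(2*c)/10 - 40*exp(-9*c/8)/9


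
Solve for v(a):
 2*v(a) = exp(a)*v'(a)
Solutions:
 v(a) = C1*exp(-2*exp(-a))


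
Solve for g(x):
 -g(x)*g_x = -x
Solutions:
 g(x) = -sqrt(C1 + x^2)
 g(x) = sqrt(C1 + x^2)


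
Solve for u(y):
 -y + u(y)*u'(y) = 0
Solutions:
 u(y) = -sqrt(C1 + y^2)
 u(y) = sqrt(C1 + y^2)


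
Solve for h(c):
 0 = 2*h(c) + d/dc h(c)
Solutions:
 h(c) = C1*exp(-2*c)


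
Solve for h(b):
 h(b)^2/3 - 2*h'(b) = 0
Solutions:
 h(b) = -6/(C1 + b)


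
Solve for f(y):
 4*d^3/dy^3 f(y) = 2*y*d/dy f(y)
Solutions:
 f(y) = C1 + Integral(C2*airyai(2^(2/3)*y/2) + C3*airybi(2^(2/3)*y/2), y)


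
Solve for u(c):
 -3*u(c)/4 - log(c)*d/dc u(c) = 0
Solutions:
 u(c) = C1*exp(-3*li(c)/4)


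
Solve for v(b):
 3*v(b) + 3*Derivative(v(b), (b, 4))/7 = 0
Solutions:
 v(b) = (C1*sin(sqrt(2)*7^(1/4)*b/2) + C2*cos(sqrt(2)*7^(1/4)*b/2))*exp(-sqrt(2)*7^(1/4)*b/2) + (C3*sin(sqrt(2)*7^(1/4)*b/2) + C4*cos(sqrt(2)*7^(1/4)*b/2))*exp(sqrt(2)*7^(1/4)*b/2)


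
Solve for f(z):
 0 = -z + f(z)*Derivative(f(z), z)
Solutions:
 f(z) = -sqrt(C1 + z^2)
 f(z) = sqrt(C1 + z^2)


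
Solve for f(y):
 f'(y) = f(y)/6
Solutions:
 f(y) = C1*exp(y/6)


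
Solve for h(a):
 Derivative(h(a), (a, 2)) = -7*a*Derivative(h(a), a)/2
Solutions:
 h(a) = C1 + C2*erf(sqrt(7)*a/2)


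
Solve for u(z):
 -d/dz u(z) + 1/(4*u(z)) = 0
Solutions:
 u(z) = -sqrt(C1 + 2*z)/2
 u(z) = sqrt(C1 + 2*z)/2


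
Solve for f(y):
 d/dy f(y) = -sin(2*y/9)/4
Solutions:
 f(y) = C1 + 9*cos(2*y/9)/8


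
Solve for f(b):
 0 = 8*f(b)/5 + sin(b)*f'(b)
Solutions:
 f(b) = C1*(cos(b) + 1)^(4/5)/(cos(b) - 1)^(4/5)


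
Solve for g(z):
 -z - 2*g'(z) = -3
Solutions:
 g(z) = C1 - z^2/4 + 3*z/2


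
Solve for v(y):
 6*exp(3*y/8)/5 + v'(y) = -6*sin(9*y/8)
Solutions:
 v(y) = C1 - 16*exp(3*y/8)/5 + 16*cos(9*y/8)/3


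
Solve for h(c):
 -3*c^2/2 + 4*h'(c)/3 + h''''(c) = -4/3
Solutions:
 h(c) = C1 + C4*exp(-6^(2/3)*c/3) + 3*c^3/8 - c + (C2*sin(2^(2/3)*3^(1/6)*c/2) + C3*cos(2^(2/3)*3^(1/6)*c/2))*exp(6^(2/3)*c/6)


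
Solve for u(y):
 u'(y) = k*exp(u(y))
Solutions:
 u(y) = log(-1/(C1 + k*y))


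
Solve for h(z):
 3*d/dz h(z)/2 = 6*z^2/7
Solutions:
 h(z) = C1 + 4*z^3/21


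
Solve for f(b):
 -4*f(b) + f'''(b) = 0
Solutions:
 f(b) = C3*exp(2^(2/3)*b) + (C1*sin(2^(2/3)*sqrt(3)*b/2) + C2*cos(2^(2/3)*sqrt(3)*b/2))*exp(-2^(2/3)*b/2)


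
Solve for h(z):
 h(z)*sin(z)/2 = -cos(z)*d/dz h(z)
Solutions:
 h(z) = C1*sqrt(cos(z))


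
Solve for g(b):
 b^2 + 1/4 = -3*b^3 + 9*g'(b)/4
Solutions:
 g(b) = C1 + b^4/3 + 4*b^3/27 + b/9


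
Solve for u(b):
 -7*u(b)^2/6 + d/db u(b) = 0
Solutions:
 u(b) = -6/(C1 + 7*b)


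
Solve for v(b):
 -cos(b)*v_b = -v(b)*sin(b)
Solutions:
 v(b) = C1/cos(b)


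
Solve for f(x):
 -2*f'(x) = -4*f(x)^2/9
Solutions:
 f(x) = -9/(C1 + 2*x)


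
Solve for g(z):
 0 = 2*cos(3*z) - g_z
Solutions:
 g(z) = C1 + 2*sin(3*z)/3


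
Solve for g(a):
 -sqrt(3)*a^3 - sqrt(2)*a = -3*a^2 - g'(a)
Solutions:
 g(a) = C1 + sqrt(3)*a^4/4 - a^3 + sqrt(2)*a^2/2


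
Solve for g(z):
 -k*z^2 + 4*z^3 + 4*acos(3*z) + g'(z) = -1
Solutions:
 g(z) = C1 + k*z^3/3 - z^4 - 4*z*acos(3*z) - z + 4*sqrt(1 - 9*z^2)/3


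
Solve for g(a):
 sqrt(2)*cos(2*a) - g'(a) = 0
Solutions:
 g(a) = C1 + sqrt(2)*sin(2*a)/2


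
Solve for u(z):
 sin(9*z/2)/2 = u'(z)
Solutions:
 u(z) = C1 - cos(9*z/2)/9


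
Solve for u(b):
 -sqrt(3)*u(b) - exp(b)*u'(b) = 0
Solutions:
 u(b) = C1*exp(sqrt(3)*exp(-b))


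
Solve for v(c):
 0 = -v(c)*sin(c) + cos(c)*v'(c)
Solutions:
 v(c) = C1/cos(c)


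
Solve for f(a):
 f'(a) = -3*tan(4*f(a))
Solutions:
 f(a) = -asin(C1*exp(-12*a))/4 + pi/4
 f(a) = asin(C1*exp(-12*a))/4


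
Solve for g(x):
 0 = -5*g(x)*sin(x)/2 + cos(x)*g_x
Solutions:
 g(x) = C1/cos(x)^(5/2)


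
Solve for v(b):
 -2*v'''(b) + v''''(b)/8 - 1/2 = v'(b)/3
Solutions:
 v(b) = C1 + C2*exp(b*(-2^(2/3)*(33*sqrt(17) + 1033)^(1/3) - 128*2^(1/3)/(33*sqrt(17) + 1033)^(1/3) + 32)/6)*sin(2^(1/3)*sqrt(3)*b*(-2^(1/3)*(33*sqrt(17) + 1033)^(1/3) + 128/(33*sqrt(17) + 1033)^(1/3))/6) + C3*exp(b*(-2^(2/3)*(33*sqrt(17) + 1033)^(1/3) - 128*2^(1/3)/(33*sqrt(17) + 1033)^(1/3) + 32)/6)*cos(2^(1/3)*sqrt(3)*b*(-2^(1/3)*(33*sqrt(17) + 1033)^(1/3) + 128/(33*sqrt(17) + 1033)^(1/3))/6) + C4*exp(b*(128*2^(1/3)/(33*sqrt(17) + 1033)^(1/3) + 16 + 2^(2/3)*(33*sqrt(17) + 1033)^(1/3))/3) - 3*b/2


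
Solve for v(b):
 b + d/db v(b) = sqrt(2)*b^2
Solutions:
 v(b) = C1 + sqrt(2)*b^3/3 - b^2/2


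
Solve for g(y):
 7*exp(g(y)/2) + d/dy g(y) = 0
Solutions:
 g(y) = 2*log(1/(C1 + 7*y)) + 2*log(2)


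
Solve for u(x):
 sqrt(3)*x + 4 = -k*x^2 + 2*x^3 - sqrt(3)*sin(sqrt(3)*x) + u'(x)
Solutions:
 u(x) = C1 + k*x^3/3 - x^4/2 + sqrt(3)*x^2/2 + 4*x - cos(sqrt(3)*x)


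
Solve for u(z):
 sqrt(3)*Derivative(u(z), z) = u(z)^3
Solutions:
 u(z) = -sqrt(6)*sqrt(-1/(C1 + sqrt(3)*z))/2
 u(z) = sqrt(6)*sqrt(-1/(C1 + sqrt(3)*z))/2


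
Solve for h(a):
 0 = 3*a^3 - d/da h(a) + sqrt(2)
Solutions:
 h(a) = C1 + 3*a^4/4 + sqrt(2)*a


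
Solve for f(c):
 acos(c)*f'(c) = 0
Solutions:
 f(c) = C1


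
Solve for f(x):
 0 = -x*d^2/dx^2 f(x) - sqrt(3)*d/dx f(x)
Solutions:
 f(x) = C1 + C2*x^(1 - sqrt(3))


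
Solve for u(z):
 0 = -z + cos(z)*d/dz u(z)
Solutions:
 u(z) = C1 + Integral(z/cos(z), z)


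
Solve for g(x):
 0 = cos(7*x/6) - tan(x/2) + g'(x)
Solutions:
 g(x) = C1 - 2*log(cos(x/2)) - 6*sin(7*x/6)/7


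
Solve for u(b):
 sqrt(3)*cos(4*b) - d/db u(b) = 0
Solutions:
 u(b) = C1 + sqrt(3)*sin(4*b)/4


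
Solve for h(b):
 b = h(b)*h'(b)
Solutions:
 h(b) = -sqrt(C1 + b^2)
 h(b) = sqrt(C1 + b^2)


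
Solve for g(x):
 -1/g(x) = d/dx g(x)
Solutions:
 g(x) = -sqrt(C1 - 2*x)
 g(x) = sqrt(C1 - 2*x)


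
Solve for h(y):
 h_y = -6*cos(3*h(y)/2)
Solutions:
 h(y) = -2*asin((C1 + exp(18*y))/(C1 - exp(18*y)))/3 + 2*pi/3
 h(y) = 2*asin((C1 + exp(18*y))/(C1 - exp(18*y)))/3


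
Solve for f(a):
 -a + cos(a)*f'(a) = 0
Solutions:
 f(a) = C1 + Integral(a/cos(a), a)


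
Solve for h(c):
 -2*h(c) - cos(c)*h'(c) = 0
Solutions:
 h(c) = C1*(sin(c) - 1)/(sin(c) + 1)


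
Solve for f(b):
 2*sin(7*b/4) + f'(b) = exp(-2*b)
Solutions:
 f(b) = C1 + 8*cos(7*b/4)/7 - exp(-2*b)/2


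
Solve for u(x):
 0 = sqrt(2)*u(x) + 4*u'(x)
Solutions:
 u(x) = C1*exp(-sqrt(2)*x/4)


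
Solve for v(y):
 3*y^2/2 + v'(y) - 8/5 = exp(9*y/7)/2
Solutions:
 v(y) = C1 - y^3/2 + 8*y/5 + 7*exp(9*y/7)/18


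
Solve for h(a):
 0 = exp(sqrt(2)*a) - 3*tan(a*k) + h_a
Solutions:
 h(a) = C1 + 3*Piecewise((-log(cos(a*k))/k, Ne(k, 0)), (0, True)) - sqrt(2)*exp(sqrt(2)*a)/2


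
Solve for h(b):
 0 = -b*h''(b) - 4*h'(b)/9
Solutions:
 h(b) = C1 + C2*b^(5/9)


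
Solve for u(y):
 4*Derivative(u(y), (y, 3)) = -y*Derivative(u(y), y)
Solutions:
 u(y) = C1 + Integral(C2*airyai(-2^(1/3)*y/2) + C3*airybi(-2^(1/3)*y/2), y)


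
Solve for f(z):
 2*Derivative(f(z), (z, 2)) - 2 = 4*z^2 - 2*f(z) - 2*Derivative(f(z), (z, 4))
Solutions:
 f(z) = 2*z^2 + (C1*sin(sqrt(3)*z/2) + C2*cos(sqrt(3)*z/2))*exp(-z/2) + (C3*sin(sqrt(3)*z/2) + C4*cos(sqrt(3)*z/2))*exp(z/2) - 3


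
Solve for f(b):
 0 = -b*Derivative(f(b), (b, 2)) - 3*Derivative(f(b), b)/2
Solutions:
 f(b) = C1 + C2/sqrt(b)


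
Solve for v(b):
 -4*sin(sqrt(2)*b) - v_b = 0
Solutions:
 v(b) = C1 + 2*sqrt(2)*cos(sqrt(2)*b)


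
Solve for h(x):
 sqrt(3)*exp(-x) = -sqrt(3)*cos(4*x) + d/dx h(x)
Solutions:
 h(x) = C1 + sqrt(3)*sin(4*x)/4 - sqrt(3)*exp(-x)


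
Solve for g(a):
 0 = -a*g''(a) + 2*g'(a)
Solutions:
 g(a) = C1 + C2*a^3


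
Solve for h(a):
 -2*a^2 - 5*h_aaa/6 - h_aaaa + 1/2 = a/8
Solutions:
 h(a) = C1 + C2*a + C3*a^2 + C4*exp(-5*a/6) - a^5/25 + 187*a^4/800 - 511*a^3/500


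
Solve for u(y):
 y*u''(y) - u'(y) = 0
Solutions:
 u(y) = C1 + C2*y^2


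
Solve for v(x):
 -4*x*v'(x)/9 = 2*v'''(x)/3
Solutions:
 v(x) = C1 + Integral(C2*airyai(-2^(1/3)*3^(2/3)*x/3) + C3*airybi(-2^(1/3)*3^(2/3)*x/3), x)


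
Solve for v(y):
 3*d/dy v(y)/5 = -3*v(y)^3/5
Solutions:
 v(y) = -sqrt(2)*sqrt(-1/(C1 - y))/2
 v(y) = sqrt(2)*sqrt(-1/(C1 - y))/2


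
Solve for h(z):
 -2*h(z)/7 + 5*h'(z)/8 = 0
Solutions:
 h(z) = C1*exp(16*z/35)


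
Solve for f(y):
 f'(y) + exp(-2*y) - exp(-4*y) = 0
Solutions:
 f(y) = C1 + exp(-2*y)/2 - exp(-4*y)/4


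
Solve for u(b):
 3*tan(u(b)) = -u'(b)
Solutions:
 u(b) = pi - asin(C1*exp(-3*b))
 u(b) = asin(C1*exp(-3*b))


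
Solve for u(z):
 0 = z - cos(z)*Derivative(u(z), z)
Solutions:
 u(z) = C1 + Integral(z/cos(z), z)


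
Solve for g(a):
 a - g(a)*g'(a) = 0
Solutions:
 g(a) = -sqrt(C1 + a^2)
 g(a) = sqrt(C1 + a^2)


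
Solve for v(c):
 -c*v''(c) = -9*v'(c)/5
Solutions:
 v(c) = C1 + C2*c^(14/5)


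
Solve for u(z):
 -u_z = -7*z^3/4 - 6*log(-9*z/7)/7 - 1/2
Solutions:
 u(z) = C1 + 7*z^4/16 + 6*z*log(-z)/7 + z*(-12*log(7) - 5 + 24*log(3))/14


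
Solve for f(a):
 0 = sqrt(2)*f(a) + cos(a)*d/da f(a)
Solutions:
 f(a) = C1*(sin(a) - 1)^(sqrt(2)/2)/(sin(a) + 1)^(sqrt(2)/2)


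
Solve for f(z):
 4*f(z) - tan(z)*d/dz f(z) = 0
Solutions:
 f(z) = C1*sin(z)^4


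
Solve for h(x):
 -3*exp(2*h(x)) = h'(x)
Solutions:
 h(x) = log(-sqrt(-1/(C1 - 3*x))) - log(2)/2
 h(x) = log(-1/(C1 - 3*x))/2 - log(2)/2


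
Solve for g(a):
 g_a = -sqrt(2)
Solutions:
 g(a) = C1 - sqrt(2)*a


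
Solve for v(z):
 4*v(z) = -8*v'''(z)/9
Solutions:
 v(z) = C3*exp(-6^(2/3)*z/2) + (C1*sin(3*2^(2/3)*3^(1/6)*z/4) + C2*cos(3*2^(2/3)*3^(1/6)*z/4))*exp(6^(2/3)*z/4)


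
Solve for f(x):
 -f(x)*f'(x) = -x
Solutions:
 f(x) = -sqrt(C1 + x^2)
 f(x) = sqrt(C1 + x^2)


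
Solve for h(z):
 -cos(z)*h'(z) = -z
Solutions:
 h(z) = C1 + Integral(z/cos(z), z)


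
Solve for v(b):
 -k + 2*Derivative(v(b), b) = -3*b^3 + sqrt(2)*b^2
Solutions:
 v(b) = C1 - 3*b^4/8 + sqrt(2)*b^3/6 + b*k/2


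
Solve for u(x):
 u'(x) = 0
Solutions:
 u(x) = C1


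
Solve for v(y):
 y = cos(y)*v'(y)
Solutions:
 v(y) = C1 + Integral(y/cos(y), y)


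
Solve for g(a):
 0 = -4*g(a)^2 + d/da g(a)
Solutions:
 g(a) = -1/(C1 + 4*a)


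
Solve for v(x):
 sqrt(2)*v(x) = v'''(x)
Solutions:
 v(x) = C3*exp(2^(1/6)*x) + (C1*sin(2^(1/6)*sqrt(3)*x/2) + C2*cos(2^(1/6)*sqrt(3)*x/2))*exp(-2^(1/6)*x/2)


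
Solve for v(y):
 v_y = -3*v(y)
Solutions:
 v(y) = C1*exp(-3*y)


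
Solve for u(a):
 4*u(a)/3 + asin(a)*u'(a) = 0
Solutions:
 u(a) = C1*exp(-4*Integral(1/asin(a), a)/3)


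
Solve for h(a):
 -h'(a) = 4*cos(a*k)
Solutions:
 h(a) = C1 - 4*sin(a*k)/k


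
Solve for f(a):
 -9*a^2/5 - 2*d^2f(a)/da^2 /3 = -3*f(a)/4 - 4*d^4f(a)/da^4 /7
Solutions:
 f(a) = 12*a^2/5 + (C1*sin(21^(1/4)*a*sin(atan(2*sqrt(35)/7)/2)/2) + C2*cos(21^(1/4)*a*sin(atan(2*sqrt(35)/7)/2)/2))*exp(-21^(1/4)*a*cos(atan(2*sqrt(35)/7)/2)/2) + (C3*sin(21^(1/4)*a*sin(atan(2*sqrt(35)/7)/2)/2) + C4*cos(21^(1/4)*a*sin(atan(2*sqrt(35)/7)/2)/2))*exp(21^(1/4)*a*cos(atan(2*sqrt(35)/7)/2)/2) + 64/15


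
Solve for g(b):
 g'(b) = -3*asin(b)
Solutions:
 g(b) = C1 - 3*b*asin(b) - 3*sqrt(1 - b^2)


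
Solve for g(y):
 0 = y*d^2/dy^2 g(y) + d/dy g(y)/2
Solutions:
 g(y) = C1 + C2*sqrt(y)


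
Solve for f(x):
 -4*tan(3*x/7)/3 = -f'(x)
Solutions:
 f(x) = C1 - 28*log(cos(3*x/7))/9


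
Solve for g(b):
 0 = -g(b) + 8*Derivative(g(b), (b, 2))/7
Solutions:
 g(b) = C1*exp(-sqrt(14)*b/4) + C2*exp(sqrt(14)*b/4)


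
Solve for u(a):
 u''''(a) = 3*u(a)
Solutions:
 u(a) = C1*exp(-3^(1/4)*a) + C2*exp(3^(1/4)*a) + C3*sin(3^(1/4)*a) + C4*cos(3^(1/4)*a)


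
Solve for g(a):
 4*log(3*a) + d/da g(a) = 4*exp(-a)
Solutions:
 g(a) = C1 - 4*a*log(a) + 4*a*(1 - log(3)) - 4*exp(-a)


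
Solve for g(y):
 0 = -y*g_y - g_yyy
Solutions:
 g(y) = C1 + Integral(C2*airyai(-y) + C3*airybi(-y), y)


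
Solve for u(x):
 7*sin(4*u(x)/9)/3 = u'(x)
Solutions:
 -7*x/3 + 9*log(cos(4*u(x)/9) - 1)/8 - 9*log(cos(4*u(x)/9) + 1)/8 = C1


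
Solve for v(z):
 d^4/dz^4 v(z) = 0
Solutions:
 v(z) = C1 + C2*z + C3*z^2 + C4*z^3


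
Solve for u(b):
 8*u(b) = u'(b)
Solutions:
 u(b) = C1*exp(8*b)


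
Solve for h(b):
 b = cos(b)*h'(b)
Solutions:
 h(b) = C1 + Integral(b/cos(b), b)


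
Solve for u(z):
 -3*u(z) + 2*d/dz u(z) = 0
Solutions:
 u(z) = C1*exp(3*z/2)


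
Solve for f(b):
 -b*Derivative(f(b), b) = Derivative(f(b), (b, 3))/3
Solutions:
 f(b) = C1 + Integral(C2*airyai(-3^(1/3)*b) + C3*airybi(-3^(1/3)*b), b)


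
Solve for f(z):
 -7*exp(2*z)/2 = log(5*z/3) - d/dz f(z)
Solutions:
 f(z) = C1 + z*log(z) + z*(-log(3) - 1 + log(5)) + 7*exp(2*z)/4


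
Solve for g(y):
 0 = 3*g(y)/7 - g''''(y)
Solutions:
 g(y) = C1*exp(-3^(1/4)*7^(3/4)*y/7) + C2*exp(3^(1/4)*7^(3/4)*y/7) + C3*sin(3^(1/4)*7^(3/4)*y/7) + C4*cos(3^(1/4)*7^(3/4)*y/7)


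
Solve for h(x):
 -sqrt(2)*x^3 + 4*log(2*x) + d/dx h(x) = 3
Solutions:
 h(x) = C1 + sqrt(2)*x^4/4 - 4*x*log(x) - x*log(16) + 7*x


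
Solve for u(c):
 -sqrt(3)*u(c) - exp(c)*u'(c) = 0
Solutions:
 u(c) = C1*exp(sqrt(3)*exp(-c))


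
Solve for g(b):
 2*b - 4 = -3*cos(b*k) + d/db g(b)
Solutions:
 g(b) = C1 + b^2 - 4*b + 3*sin(b*k)/k


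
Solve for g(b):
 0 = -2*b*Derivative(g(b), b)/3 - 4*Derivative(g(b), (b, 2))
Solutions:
 g(b) = C1 + C2*erf(sqrt(3)*b/6)


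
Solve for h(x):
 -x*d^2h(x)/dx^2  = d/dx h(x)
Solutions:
 h(x) = C1 + C2*log(x)


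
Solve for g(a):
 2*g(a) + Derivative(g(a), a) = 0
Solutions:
 g(a) = C1*exp(-2*a)


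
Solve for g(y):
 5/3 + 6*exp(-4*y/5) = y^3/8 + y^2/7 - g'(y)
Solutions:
 g(y) = C1 + y^4/32 + y^3/21 - 5*y/3 + 15*exp(-4*y/5)/2


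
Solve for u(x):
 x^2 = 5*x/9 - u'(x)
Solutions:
 u(x) = C1 - x^3/3 + 5*x^2/18


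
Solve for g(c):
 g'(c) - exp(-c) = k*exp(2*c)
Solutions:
 g(c) = C1 + k*exp(2*c)/2 - exp(-c)


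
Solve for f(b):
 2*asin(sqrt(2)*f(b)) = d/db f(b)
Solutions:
 Integral(1/asin(sqrt(2)*_y), (_y, f(b))) = C1 + 2*b


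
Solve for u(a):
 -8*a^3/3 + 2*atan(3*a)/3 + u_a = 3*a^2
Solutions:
 u(a) = C1 + 2*a^4/3 + a^3 - 2*a*atan(3*a)/3 + log(9*a^2 + 1)/9


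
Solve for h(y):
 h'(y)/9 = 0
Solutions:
 h(y) = C1


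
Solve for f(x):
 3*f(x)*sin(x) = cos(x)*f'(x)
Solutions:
 f(x) = C1/cos(x)^3


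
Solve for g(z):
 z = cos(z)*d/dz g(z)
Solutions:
 g(z) = C1 + Integral(z/cos(z), z)


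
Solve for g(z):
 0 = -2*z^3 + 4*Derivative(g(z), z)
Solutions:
 g(z) = C1 + z^4/8


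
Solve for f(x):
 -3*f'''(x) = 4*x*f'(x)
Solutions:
 f(x) = C1 + Integral(C2*airyai(-6^(2/3)*x/3) + C3*airybi(-6^(2/3)*x/3), x)


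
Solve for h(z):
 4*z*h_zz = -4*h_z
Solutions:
 h(z) = C1 + C2*log(z)


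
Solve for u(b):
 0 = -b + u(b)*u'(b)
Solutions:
 u(b) = -sqrt(C1 + b^2)
 u(b) = sqrt(C1 + b^2)


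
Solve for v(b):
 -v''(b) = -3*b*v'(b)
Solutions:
 v(b) = C1 + C2*erfi(sqrt(6)*b/2)


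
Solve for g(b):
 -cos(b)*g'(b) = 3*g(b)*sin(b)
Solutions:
 g(b) = C1*cos(b)^3


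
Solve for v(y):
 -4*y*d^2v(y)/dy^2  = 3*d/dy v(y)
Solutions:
 v(y) = C1 + C2*y^(1/4)


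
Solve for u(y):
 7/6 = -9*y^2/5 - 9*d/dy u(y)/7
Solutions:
 u(y) = C1 - 7*y^3/15 - 49*y/54


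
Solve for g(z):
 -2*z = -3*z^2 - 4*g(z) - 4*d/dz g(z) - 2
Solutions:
 g(z) = C1*exp(-z) - 3*z^2/4 + 2*z - 5/2


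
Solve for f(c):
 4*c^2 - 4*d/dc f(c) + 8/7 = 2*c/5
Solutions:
 f(c) = C1 + c^3/3 - c^2/20 + 2*c/7


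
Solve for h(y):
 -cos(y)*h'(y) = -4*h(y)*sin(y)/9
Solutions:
 h(y) = C1/cos(y)^(4/9)


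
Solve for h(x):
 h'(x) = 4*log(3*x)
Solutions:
 h(x) = C1 + 4*x*log(x) - 4*x + x*log(81)


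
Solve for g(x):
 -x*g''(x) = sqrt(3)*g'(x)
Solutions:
 g(x) = C1 + C2*x^(1 - sqrt(3))


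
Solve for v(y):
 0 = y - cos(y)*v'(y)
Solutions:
 v(y) = C1 + Integral(y/cos(y), y)


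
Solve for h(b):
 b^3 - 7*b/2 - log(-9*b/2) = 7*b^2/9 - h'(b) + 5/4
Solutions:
 h(b) = C1 - b^4/4 + 7*b^3/27 + 7*b^2/4 + b*log(-b) + b*(-log(2) + 1/4 + 2*log(3))


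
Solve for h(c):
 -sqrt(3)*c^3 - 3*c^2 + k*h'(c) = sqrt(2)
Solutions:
 h(c) = C1 + sqrt(3)*c^4/(4*k) + c^3/k + sqrt(2)*c/k


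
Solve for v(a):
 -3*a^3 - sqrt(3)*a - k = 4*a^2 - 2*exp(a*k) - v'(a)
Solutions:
 v(a) = C1 + 3*a^4/4 + 4*a^3/3 + sqrt(3)*a^2/2 + a*k - 2*exp(a*k)/k


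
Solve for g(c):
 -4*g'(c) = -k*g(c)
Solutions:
 g(c) = C1*exp(c*k/4)


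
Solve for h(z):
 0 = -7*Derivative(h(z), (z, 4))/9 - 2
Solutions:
 h(z) = C1 + C2*z + C3*z^2 + C4*z^3 - 3*z^4/28


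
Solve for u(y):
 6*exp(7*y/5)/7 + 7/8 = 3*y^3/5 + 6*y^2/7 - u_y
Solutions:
 u(y) = C1 + 3*y^4/20 + 2*y^3/7 - 7*y/8 - 30*exp(7*y/5)/49


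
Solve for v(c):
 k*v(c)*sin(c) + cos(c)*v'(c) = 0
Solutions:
 v(c) = C1*exp(k*log(cos(c)))


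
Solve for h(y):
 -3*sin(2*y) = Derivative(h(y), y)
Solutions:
 h(y) = C1 + 3*cos(2*y)/2


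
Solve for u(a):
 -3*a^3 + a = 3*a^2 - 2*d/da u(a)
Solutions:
 u(a) = C1 + 3*a^4/8 + a^3/2 - a^2/4


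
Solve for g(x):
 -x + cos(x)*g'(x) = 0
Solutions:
 g(x) = C1 + Integral(x/cos(x), x)


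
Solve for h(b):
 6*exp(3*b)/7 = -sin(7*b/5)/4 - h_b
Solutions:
 h(b) = C1 - 2*exp(3*b)/7 + 5*cos(7*b/5)/28


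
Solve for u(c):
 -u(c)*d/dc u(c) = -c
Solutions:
 u(c) = -sqrt(C1 + c^2)
 u(c) = sqrt(C1 + c^2)


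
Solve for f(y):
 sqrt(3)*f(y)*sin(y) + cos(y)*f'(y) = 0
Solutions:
 f(y) = C1*cos(y)^(sqrt(3))


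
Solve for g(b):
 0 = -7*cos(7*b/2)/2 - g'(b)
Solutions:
 g(b) = C1 - sin(7*b/2)


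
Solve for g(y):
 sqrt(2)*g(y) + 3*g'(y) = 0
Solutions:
 g(y) = C1*exp(-sqrt(2)*y/3)


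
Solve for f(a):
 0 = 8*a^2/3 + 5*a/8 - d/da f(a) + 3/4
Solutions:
 f(a) = C1 + 8*a^3/9 + 5*a^2/16 + 3*a/4


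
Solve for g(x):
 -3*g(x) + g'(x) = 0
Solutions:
 g(x) = C1*exp(3*x)


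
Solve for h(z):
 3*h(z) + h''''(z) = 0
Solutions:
 h(z) = (C1*sin(sqrt(2)*3^(1/4)*z/2) + C2*cos(sqrt(2)*3^(1/4)*z/2))*exp(-sqrt(2)*3^(1/4)*z/2) + (C3*sin(sqrt(2)*3^(1/4)*z/2) + C4*cos(sqrt(2)*3^(1/4)*z/2))*exp(sqrt(2)*3^(1/4)*z/2)


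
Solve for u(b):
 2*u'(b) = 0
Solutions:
 u(b) = C1


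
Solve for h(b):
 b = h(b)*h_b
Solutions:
 h(b) = -sqrt(C1 + b^2)
 h(b) = sqrt(C1 + b^2)


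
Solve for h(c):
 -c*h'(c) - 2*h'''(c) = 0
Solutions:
 h(c) = C1 + Integral(C2*airyai(-2^(2/3)*c/2) + C3*airybi(-2^(2/3)*c/2), c)


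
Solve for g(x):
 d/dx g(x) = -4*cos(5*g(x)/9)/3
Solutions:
 4*x/3 - 9*log(sin(5*g(x)/9) - 1)/10 + 9*log(sin(5*g(x)/9) + 1)/10 = C1


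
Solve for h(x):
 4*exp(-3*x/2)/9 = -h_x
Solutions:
 h(x) = C1 + 8*exp(-3*x/2)/27


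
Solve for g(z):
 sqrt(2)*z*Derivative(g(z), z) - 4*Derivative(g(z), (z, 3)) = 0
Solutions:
 g(z) = C1 + Integral(C2*airyai(sqrt(2)*z/2) + C3*airybi(sqrt(2)*z/2), z)


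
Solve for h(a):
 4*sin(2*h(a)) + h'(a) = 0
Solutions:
 h(a) = pi - acos((-C1 - exp(16*a))/(C1 - exp(16*a)))/2
 h(a) = acos((-C1 - exp(16*a))/(C1 - exp(16*a)))/2


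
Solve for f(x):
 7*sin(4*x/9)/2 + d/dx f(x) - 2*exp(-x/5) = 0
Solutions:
 f(x) = C1 + 63*cos(4*x/9)/8 - 10*exp(-x/5)


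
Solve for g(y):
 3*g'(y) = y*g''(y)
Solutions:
 g(y) = C1 + C2*y^4


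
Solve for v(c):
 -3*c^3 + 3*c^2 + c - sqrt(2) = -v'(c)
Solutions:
 v(c) = C1 + 3*c^4/4 - c^3 - c^2/2 + sqrt(2)*c


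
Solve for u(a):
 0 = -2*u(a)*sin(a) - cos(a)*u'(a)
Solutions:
 u(a) = C1*cos(a)^2


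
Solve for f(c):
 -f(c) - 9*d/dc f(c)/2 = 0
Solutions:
 f(c) = C1*exp(-2*c/9)


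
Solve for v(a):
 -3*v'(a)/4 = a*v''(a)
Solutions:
 v(a) = C1 + C2*a^(1/4)


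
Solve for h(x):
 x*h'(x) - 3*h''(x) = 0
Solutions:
 h(x) = C1 + C2*erfi(sqrt(6)*x/6)


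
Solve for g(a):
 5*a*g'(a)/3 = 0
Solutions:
 g(a) = C1


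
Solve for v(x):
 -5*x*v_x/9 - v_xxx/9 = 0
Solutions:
 v(x) = C1 + Integral(C2*airyai(-5^(1/3)*x) + C3*airybi(-5^(1/3)*x), x)


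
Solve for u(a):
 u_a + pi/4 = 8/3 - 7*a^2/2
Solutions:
 u(a) = C1 - 7*a^3/6 - pi*a/4 + 8*a/3


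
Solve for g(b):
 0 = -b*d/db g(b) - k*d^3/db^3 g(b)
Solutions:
 g(b) = C1 + Integral(C2*airyai(b*(-1/k)^(1/3)) + C3*airybi(b*(-1/k)^(1/3)), b)


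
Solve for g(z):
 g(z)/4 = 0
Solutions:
 g(z) = 0


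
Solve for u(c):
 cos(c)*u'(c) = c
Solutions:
 u(c) = C1 + Integral(c/cos(c), c)


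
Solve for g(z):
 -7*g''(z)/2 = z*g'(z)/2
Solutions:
 g(z) = C1 + C2*erf(sqrt(14)*z/14)


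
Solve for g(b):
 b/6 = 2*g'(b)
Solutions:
 g(b) = C1 + b^2/24


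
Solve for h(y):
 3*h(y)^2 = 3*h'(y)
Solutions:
 h(y) = -1/(C1 + y)


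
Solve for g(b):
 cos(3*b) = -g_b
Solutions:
 g(b) = C1 - sin(3*b)/3


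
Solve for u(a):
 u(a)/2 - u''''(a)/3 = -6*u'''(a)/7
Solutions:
 u(a) = C1*exp(a*(9 - 7*sqrt(-2*7^(2/3)/(-243 + sqrt(78257))^(1/3) + 7^(1/3)*(-243 + sqrt(78257))^(1/3)/7 + 81/49))/14)*sin(a*sqrt(-162/49 - 2*7^(2/3)/(-243 + sqrt(78257))^(1/3) + 7^(1/3)*(-243 + sqrt(78257))^(1/3)/7 + 1458/(343*sqrt(-2*7^(2/3)/(-243 + sqrt(78257))^(1/3) + 7^(1/3)*(-243 + sqrt(78257))^(1/3)/7 + 81/49)))/2) + C2*exp(a*(9 - 7*sqrt(-2*7^(2/3)/(-243 + sqrt(78257))^(1/3) + 7^(1/3)*(-243 + sqrt(78257))^(1/3)/7 + 81/49))/14)*cos(a*sqrt(-162/49 - 2*7^(2/3)/(-243 + sqrt(78257))^(1/3) + 7^(1/3)*(-243 + sqrt(78257))^(1/3)/7 + 1458/(343*sqrt(-2*7^(2/3)/(-243 + sqrt(78257))^(1/3) + 7^(1/3)*(-243 + sqrt(78257))^(1/3)/7 + 81/49)))/2) + C3*exp(a*(7*sqrt(-2*7^(2/3)/(-243 + sqrt(78257))^(1/3) + 7^(1/3)*(-243 + sqrt(78257))^(1/3)/7 + 81/49) + 9 + 7*sqrt(-7^(1/3)*(-243 + sqrt(78257))^(1/3)/7 + 2*7^(2/3)/(-243 + sqrt(78257))^(1/3) + 162/49 + 1458/(343*sqrt(-2*7^(2/3)/(-243 + sqrt(78257))^(1/3) + 7^(1/3)*(-243 + sqrt(78257))^(1/3)/7 + 81/49))))/14) + C4*exp(a*(-7*sqrt(-7^(1/3)*(-243 + sqrt(78257))^(1/3)/7 + 2*7^(2/3)/(-243 + sqrt(78257))^(1/3) + 162/49 + 1458/(343*sqrt(-2*7^(2/3)/(-243 + sqrt(78257))^(1/3) + 7^(1/3)*(-243 + sqrt(78257))^(1/3)/7 + 81/49))) + 7*sqrt(-2*7^(2/3)/(-243 + sqrt(78257))^(1/3) + 7^(1/3)*(-243 + sqrt(78257))^(1/3)/7 + 81/49) + 9)/14)


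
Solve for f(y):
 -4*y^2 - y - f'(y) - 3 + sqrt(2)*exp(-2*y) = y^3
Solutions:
 f(y) = C1 - y^4/4 - 4*y^3/3 - y^2/2 - 3*y - sqrt(2)*exp(-2*y)/2


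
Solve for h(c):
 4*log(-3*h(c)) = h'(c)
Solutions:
 -Integral(1/(log(-_y) + log(3)), (_y, h(c)))/4 = C1 - c


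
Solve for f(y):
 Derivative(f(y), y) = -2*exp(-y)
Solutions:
 f(y) = C1 + 2*exp(-y)


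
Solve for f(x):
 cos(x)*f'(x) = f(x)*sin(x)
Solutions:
 f(x) = C1/cos(x)


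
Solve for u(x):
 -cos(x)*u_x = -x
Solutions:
 u(x) = C1 + Integral(x/cos(x), x)


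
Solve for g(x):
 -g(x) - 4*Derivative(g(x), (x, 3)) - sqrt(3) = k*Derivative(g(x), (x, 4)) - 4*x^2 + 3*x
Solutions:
 g(x) = C1*exp(x*Piecewise((-sqrt(-2*2^(1/3)*(-1/k^3)^(1/3) + 4/k^2)/2 - sqrt(2*2^(1/3)*(-1/k^3)^(1/3) + 8/k^2 + 16/(k^3*sqrt(-2*2^(1/3)*(-1/k^3)^(1/3) + 4/k^2)))/2 - 1/k, Eq(1/k, 0)), (-sqrt(2*(sqrt(-1/(27*k^3) + k^(-6)) + k^(-3))^(1/3) + 2/(3*k*(sqrt(-1/(27*k^3) + k^(-6)) + k^(-3))^(1/3)) + 4/k^2)/2 - sqrt(-2*(sqrt(-1/(27*k^3) + k^(-6)) + k^(-3))^(1/3) - 2/(3*k*(sqrt(-1/(27*k^3) + k^(-6)) + k^(-3))^(1/3)) + 8/k^2 + 16/(k^3*sqrt(2*(sqrt(-1/(27*k^3) + k^(-6)) + k^(-3))^(1/3) + 2/(3*k*(sqrt(-1/(27*k^3) + k^(-6)) + k^(-3))^(1/3)) + 4/k^2)))/2 - 1/k, True))) + C2*exp(x*Piecewise((-sqrt(-2*2^(1/3)*(-1/k^3)^(1/3) + 4/k^2)/2 + sqrt(2*2^(1/3)*(-1/k^3)^(1/3) + 8/k^2 + 16/(k^3*sqrt(-2*2^(1/3)*(-1/k^3)^(1/3) + 4/k^2)))/2 - 1/k, Eq(1/k, 0)), (-sqrt(2*(sqrt(-1/(27*k^3) + k^(-6)) + k^(-3))^(1/3) + 2/(3*k*(sqrt(-1/(27*k^3) + k^(-6)) + k^(-3))^(1/3)) + 4/k^2)/2 + sqrt(-2*(sqrt(-1/(27*k^3) + k^(-6)) + k^(-3))^(1/3) - 2/(3*k*(sqrt(-1/(27*k^3) + k^(-6)) + k^(-3))^(1/3)) + 8/k^2 + 16/(k^3*sqrt(2*(sqrt(-1/(27*k^3) + k^(-6)) + k^(-3))^(1/3) + 2/(3*k*(sqrt(-1/(27*k^3) + k^(-6)) + k^(-3))^(1/3)) + 4/k^2)))/2 - 1/k, True))) + C3*exp(x*Piecewise((sqrt(-2*2^(1/3)*(-1/k^3)^(1/3) + 4/k^2)/2 - sqrt(2*2^(1/3)*(-1/k^3)^(1/3) + 8/k^2 - 16/(k^3*sqrt(-2*2^(1/3)*(-1/k^3)^(1/3) + 4/k^2)))/2 - 1/k, Eq(1/k, 0)), (sqrt(2*(sqrt(-1/(27*k^3) + k^(-6)) + k^(-3))^(1/3) + 2/(3*k*(sqrt(-1/(27*k^3) + k^(-6)) + k^(-3))^(1/3)) + 4/k^2)/2 - sqrt(-2*(sqrt(-1/(27*k^3) + k^(-6)) + k^(-3))^(1/3) - 2/(3*k*(sqrt(-1/(27*k^3) + k^(-6)) + k^(-3))^(1/3)) + 8/k^2 - 16/(k^3*sqrt(2*(sqrt(-1/(27*k^3) + k^(-6)) + k^(-3))^(1/3) + 2/(3*k*(sqrt(-1/(27*k^3) + k^(-6)) + k^(-3))^(1/3)) + 4/k^2)))/2 - 1/k, True))) + C4*exp(x*Piecewise((sqrt(-2*2^(1/3)*(-1/k^3)^(1/3) + 4/k^2)/2 + sqrt(2*2^(1/3)*(-1/k^3)^(1/3) + 8/k^2 - 16/(k^3*sqrt(-2*2^(1/3)*(-1/k^3)^(1/3) + 4/k^2)))/2 - 1/k, Eq(1/k, 0)), (sqrt(2*(sqrt(-1/(27*k^3) + k^(-6)) + k^(-3))^(1/3) + 2/(3*k*(sqrt(-1/(27*k^3) + k^(-6)) + k^(-3))^(1/3)) + 4/k^2)/2 + sqrt(-2*(sqrt(-1/(27*k^3) + k^(-6)) + k^(-3))^(1/3) - 2/(3*k*(sqrt(-1/(27*k^3) + k^(-6)) + k^(-3))^(1/3)) + 8/k^2 - 16/(k^3*sqrt(2*(sqrt(-1/(27*k^3) + k^(-6)) + k^(-3))^(1/3) + 2/(3*k*(sqrt(-1/(27*k^3) + k^(-6)) + k^(-3))^(1/3)) + 4/k^2)))/2 - 1/k, True))) + 4*x^2 - 3*x - sqrt(3)


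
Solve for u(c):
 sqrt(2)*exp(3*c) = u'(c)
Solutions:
 u(c) = C1 + sqrt(2)*exp(3*c)/3


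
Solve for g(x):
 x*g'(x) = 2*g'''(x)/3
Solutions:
 g(x) = C1 + Integral(C2*airyai(2^(2/3)*3^(1/3)*x/2) + C3*airybi(2^(2/3)*3^(1/3)*x/2), x)


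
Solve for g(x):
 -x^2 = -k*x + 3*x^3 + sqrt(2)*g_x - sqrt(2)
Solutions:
 g(x) = C1 + sqrt(2)*k*x^2/4 - 3*sqrt(2)*x^4/8 - sqrt(2)*x^3/6 + x


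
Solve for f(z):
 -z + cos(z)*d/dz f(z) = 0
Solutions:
 f(z) = C1 + Integral(z/cos(z), z)


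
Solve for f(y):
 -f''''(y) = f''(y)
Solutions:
 f(y) = C1 + C2*y + C3*sin(y) + C4*cos(y)


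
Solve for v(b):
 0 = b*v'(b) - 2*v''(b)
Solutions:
 v(b) = C1 + C2*erfi(b/2)


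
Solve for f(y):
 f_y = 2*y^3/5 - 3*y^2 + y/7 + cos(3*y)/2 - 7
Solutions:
 f(y) = C1 + y^4/10 - y^3 + y^2/14 - 7*y + sin(3*y)/6


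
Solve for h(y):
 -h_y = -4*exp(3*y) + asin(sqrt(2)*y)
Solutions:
 h(y) = C1 - y*asin(sqrt(2)*y) - sqrt(2)*sqrt(1 - 2*y^2)/2 + 4*exp(3*y)/3


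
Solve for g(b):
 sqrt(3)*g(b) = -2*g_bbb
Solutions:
 g(b) = C3*exp(-2^(2/3)*3^(1/6)*b/2) + (C1*sin(6^(2/3)*b/4) + C2*cos(6^(2/3)*b/4))*exp(2^(2/3)*3^(1/6)*b/4)


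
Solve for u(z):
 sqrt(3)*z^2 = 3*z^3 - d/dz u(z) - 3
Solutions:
 u(z) = C1 + 3*z^4/4 - sqrt(3)*z^3/3 - 3*z


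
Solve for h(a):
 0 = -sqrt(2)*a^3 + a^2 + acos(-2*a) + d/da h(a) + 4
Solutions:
 h(a) = C1 + sqrt(2)*a^4/4 - a^3/3 - a*acos(-2*a) - 4*a - sqrt(1 - 4*a^2)/2


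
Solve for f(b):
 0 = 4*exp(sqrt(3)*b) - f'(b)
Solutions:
 f(b) = C1 + 4*sqrt(3)*exp(sqrt(3)*b)/3


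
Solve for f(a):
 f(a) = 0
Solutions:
 f(a) = 0


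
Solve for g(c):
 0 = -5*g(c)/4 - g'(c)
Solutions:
 g(c) = C1*exp(-5*c/4)


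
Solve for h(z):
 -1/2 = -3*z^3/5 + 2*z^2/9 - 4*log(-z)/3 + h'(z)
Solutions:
 h(z) = C1 + 3*z^4/20 - 2*z^3/27 + 4*z*log(-z)/3 - 11*z/6


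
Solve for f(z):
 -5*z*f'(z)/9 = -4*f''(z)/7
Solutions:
 f(z) = C1 + C2*erfi(sqrt(70)*z/12)


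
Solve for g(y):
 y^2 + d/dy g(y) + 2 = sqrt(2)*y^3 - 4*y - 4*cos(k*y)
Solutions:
 g(y) = C1 + sqrt(2)*y^4/4 - y^3/3 - 2*y^2 - 2*y - 4*sin(k*y)/k


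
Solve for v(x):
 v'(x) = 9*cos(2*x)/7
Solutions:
 v(x) = C1 + 9*sin(2*x)/14


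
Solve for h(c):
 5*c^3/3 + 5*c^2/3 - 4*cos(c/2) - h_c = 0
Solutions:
 h(c) = C1 + 5*c^4/12 + 5*c^3/9 - 8*sin(c/2)


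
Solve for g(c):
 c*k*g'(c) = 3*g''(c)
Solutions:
 g(c) = Piecewise((-sqrt(6)*sqrt(pi)*C1*erf(sqrt(6)*c*sqrt(-k)/6)/(2*sqrt(-k)) - C2, (k > 0) | (k < 0)), (-C1*c - C2, True))


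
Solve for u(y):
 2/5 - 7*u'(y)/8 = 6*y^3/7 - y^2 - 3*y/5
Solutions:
 u(y) = C1 - 12*y^4/49 + 8*y^3/21 + 12*y^2/35 + 16*y/35


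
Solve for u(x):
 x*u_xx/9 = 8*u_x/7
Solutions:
 u(x) = C1 + C2*x^(79/7)


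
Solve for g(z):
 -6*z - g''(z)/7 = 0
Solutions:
 g(z) = C1 + C2*z - 7*z^3


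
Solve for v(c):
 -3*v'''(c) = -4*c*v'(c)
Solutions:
 v(c) = C1 + Integral(C2*airyai(6^(2/3)*c/3) + C3*airybi(6^(2/3)*c/3), c)


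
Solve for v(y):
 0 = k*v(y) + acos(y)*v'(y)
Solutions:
 v(y) = C1*exp(-k*Integral(1/acos(y), y))


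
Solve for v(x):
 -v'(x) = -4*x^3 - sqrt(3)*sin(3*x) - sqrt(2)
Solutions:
 v(x) = C1 + x^4 + sqrt(2)*x - sqrt(3)*cos(3*x)/3


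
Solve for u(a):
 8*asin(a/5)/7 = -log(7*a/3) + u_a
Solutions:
 u(a) = C1 + a*log(a) + 8*a*asin(a/5)/7 - a*log(3) - a + a*log(7) + 8*sqrt(25 - a^2)/7


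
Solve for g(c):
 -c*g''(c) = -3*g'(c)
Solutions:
 g(c) = C1 + C2*c^4


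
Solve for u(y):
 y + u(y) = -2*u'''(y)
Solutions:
 u(y) = C3*exp(-2^(2/3)*y/2) - y + (C1*sin(2^(2/3)*sqrt(3)*y/4) + C2*cos(2^(2/3)*sqrt(3)*y/4))*exp(2^(2/3)*y/4)


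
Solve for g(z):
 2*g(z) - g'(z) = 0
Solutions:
 g(z) = C1*exp(2*z)


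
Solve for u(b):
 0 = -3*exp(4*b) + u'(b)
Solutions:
 u(b) = C1 + 3*exp(4*b)/4


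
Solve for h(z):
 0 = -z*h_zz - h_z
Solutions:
 h(z) = C1 + C2*log(z)


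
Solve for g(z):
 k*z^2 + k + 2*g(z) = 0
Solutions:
 g(z) = k*(-z^2 - 1)/2


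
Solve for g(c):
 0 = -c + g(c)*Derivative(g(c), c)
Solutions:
 g(c) = -sqrt(C1 + c^2)
 g(c) = sqrt(C1 + c^2)


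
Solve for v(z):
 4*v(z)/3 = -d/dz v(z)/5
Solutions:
 v(z) = C1*exp(-20*z/3)


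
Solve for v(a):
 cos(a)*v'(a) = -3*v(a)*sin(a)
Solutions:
 v(a) = C1*cos(a)^3


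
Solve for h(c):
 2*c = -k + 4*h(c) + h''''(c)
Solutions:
 h(c) = c/2 + k/4 + (C1*sin(c) + C2*cos(c))*exp(-c) + (C3*sin(c) + C4*cos(c))*exp(c)


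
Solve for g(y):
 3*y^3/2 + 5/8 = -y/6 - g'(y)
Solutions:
 g(y) = C1 - 3*y^4/8 - y^2/12 - 5*y/8


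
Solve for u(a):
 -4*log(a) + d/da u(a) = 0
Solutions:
 u(a) = C1 + 4*a*log(a) - 4*a


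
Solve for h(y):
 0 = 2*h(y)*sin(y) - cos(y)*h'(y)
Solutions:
 h(y) = C1/cos(y)^2


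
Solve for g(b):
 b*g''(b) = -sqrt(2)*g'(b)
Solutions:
 g(b) = C1 + C2*b^(1 - sqrt(2))


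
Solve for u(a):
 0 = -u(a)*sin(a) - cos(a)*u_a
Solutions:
 u(a) = C1*cos(a)


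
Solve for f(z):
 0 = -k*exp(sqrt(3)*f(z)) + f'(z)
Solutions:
 f(z) = sqrt(3)*(2*log(-1/(C1 + k*z)) - log(3))/6


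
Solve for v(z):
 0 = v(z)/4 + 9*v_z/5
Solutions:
 v(z) = C1*exp(-5*z/36)


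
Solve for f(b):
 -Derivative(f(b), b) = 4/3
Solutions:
 f(b) = C1 - 4*b/3


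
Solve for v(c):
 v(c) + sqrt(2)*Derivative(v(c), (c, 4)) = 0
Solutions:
 v(c) = (C1*sin(2^(3/8)*c/2) + C2*cos(2^(3/8)*c/2))*exp(-2^(3/8)*c/2) + (C3*sin(2^(3/8)*c/2) + C4*cos(2^(3/8)*c/2))*exp(2^(3/8)*c/2)


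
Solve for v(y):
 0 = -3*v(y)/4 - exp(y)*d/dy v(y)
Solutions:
 v(y) = C1*exp(3*exp(-y)/4)


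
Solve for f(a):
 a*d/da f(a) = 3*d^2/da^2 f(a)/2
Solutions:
 f(a) = C1 + C2*erfi(sqrt(3)*a/3)


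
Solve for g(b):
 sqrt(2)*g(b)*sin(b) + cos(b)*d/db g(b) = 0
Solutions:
 g(b) = C1*cos(b)^(sqrt(2))


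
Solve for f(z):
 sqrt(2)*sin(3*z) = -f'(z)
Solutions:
 f(z) = C1 + sqrt(2)*cos(3*z)/3


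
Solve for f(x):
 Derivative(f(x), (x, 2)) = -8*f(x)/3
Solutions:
 f(x) = C1*sin(2*sqrt(6)*x/3) + C2*cos(2*sqrt(6)*x/3)


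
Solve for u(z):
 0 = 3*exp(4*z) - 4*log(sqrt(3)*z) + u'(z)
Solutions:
 u(z) = C1 + 4*z*log(z) + 2*z*(-2 + log(3)) - 3*exp(4*z)/4


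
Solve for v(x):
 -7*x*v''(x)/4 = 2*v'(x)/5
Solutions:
 v(x) = C1 + C2*x^(27/35)


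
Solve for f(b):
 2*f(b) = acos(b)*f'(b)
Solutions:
 f(b) = C1*exp(2*Integral(1/acos(b), b))


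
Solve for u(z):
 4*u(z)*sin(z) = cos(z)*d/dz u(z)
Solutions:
 u(z) = C1/cos(z)^4


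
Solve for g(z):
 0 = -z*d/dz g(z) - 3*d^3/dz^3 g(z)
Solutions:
 g(z) = C1 + Integral(C2*airyai(-3^(2/3)*z/3) + C3*airybi(-3^(2/3)*z/3), z)


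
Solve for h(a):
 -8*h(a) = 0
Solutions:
 h(a) = 0


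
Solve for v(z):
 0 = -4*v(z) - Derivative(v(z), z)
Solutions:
 v(z) = C1*exp(-4*z)


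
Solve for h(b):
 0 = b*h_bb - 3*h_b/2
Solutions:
 h(b) = C1 + C2*b^(5/2)
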